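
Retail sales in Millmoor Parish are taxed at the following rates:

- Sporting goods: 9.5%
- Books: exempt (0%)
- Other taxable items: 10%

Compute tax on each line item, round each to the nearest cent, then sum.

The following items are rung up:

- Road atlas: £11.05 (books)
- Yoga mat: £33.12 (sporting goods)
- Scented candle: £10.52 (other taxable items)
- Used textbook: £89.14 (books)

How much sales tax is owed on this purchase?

Road atlas £11.05: books → 0% → £0.00
Yoga mat £33.12: sporting goods → 9.5% → £3.15
Scented candle £10.52: other taxable items → 10% → £1.05
Used textbook £89.14: books → 0% → £0.00
Total tax = £3.15 + £1.05 = £4.20

£4.20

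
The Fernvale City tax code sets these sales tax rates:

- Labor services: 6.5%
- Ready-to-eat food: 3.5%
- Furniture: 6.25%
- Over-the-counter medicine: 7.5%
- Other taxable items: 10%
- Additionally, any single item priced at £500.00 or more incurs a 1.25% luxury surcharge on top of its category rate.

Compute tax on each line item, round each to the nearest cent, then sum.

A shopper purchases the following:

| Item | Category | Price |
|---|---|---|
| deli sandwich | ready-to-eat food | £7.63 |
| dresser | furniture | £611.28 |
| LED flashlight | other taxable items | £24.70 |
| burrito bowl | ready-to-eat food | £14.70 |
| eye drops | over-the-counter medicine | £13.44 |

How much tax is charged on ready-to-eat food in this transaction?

£0.78

Deli sandwich £7.63: ready-to-eat food → 3.5% → £0.27
Burrito bowl £14.70: ready-to-eat food → 3.5% → £0.51
Tax on ready-to-eat food = £0.27 + £0.51 = £0.78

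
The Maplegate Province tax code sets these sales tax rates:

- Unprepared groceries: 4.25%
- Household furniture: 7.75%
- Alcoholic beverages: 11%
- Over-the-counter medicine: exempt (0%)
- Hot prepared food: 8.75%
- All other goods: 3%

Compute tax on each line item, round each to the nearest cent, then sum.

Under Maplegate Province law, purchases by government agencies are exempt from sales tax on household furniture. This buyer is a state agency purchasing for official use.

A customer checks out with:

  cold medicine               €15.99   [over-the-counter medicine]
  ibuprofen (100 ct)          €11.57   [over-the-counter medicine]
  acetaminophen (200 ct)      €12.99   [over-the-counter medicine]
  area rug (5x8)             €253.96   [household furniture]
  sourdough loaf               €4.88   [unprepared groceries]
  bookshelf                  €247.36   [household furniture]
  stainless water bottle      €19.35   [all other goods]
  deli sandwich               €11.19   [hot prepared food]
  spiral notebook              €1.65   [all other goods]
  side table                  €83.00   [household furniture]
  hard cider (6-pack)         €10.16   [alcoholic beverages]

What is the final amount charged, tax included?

Cold medicine €15.99: over-the-counter medicine → 0% → €0.00
Ibuprofen (100 ct) €11.57: over-the-counter medicine → 0% → €0.00
Acetaminophen (200 ct) €12.99: over-the-counter medicine → 0% → €0.00
Area rug (5x8) €253.96: household furniture, buyer-exempt → 0% → €0.00
Sourdough loaf €4.88: unprepared groceries → 4.25% → €0.21
Bookshelf €247.36: household furniture, buyer-exempt → 0% → €0.00
Stainless water bottle €19.35: all other goods → 3% → €0.58
Deli sandwich €11.19: hot prepared food → 8.75% → €0.98
Spiral notebook €1.65: all other goods → 3% → €0.05
Side table €83.00: household furniture, buyer-exempt → 0% → €0.00
Hard cider (6-pack) €10.16: alcoholic beverages → 11% → €1.12
Subtotal = €672.10; tax = €2.94; total due = €675.04

€675.04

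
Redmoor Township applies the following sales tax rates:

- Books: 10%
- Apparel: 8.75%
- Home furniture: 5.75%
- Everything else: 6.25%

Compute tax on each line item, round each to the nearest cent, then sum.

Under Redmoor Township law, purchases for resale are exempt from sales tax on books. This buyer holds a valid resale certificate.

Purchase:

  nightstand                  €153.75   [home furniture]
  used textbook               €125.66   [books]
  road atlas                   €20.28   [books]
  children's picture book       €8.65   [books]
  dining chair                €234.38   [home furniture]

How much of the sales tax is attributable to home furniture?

€22.32

Nightstand €153.75: home furniture → 5.75% → €8.84
Dining chair €234.38: home furniture → 5.75% → €13.48
Tax on home furniture = €8.84 + €13.48 = €22.32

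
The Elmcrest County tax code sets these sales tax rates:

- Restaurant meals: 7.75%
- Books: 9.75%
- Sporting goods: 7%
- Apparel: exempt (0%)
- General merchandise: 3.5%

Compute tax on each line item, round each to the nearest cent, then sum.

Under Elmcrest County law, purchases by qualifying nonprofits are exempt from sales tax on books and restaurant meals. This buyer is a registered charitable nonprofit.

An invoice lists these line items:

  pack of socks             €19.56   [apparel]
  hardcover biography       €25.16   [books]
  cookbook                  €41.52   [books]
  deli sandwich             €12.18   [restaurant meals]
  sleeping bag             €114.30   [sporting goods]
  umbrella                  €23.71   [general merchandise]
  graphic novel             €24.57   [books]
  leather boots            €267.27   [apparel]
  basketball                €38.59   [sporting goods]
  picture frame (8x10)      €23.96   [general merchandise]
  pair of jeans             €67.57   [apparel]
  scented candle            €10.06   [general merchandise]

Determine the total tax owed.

€12.72

Pack of socks €19.56: apparel → 0% → €0.00
Hardcover biography €25.16: books, buyer-exempt → 0% → €0.00
Cookbook €41.52: books, buyer-exempt → 0% → €0.00
Deli sandwich €12.18: restaurant meals, buyer-exempt → 0% → €0.00
Sleeping bag €114.30: sporting goods → 7% → €8.00
Umbrella €23.71: general merchandise → 3.5% → €0.83
Graphic novel €24.57: books, buyer-exempt → 0% → €0.00
Leather boots €267.27: apparel → 0% → €0.00
Basketball €38.59: sporting goods → 7% → €2.70
Picture frame (8x10) €23.96: general merchandise → 3.5% → €0.84
Pair of jeans €67.57: apparel → 0% → €0.00
Scented candle €10.06: general merchandise → 3.5% → €0.35
Total tax = €8.00 + €0.83 + €2.70 + €0.84 + €0.35 = €12.72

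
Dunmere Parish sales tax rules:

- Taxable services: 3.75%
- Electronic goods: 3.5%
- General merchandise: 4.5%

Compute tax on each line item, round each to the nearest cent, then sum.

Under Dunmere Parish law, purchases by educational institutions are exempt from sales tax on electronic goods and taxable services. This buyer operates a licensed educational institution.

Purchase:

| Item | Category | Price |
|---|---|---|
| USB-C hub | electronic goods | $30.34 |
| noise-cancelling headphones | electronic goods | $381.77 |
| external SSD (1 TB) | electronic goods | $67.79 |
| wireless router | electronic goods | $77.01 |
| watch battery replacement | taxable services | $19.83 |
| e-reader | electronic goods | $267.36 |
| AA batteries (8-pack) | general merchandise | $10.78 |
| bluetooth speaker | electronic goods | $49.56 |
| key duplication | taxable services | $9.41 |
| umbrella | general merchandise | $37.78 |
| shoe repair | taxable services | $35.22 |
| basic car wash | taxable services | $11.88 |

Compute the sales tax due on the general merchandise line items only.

AA batteries (8-pack) $10.78: general merchandise → 4.5% → $0.49
Umbrella $37.78: general merchandise → 4.5% → $1.70
Tax on general merchandise = $0.49 + $1.70 = $2.19

$2.19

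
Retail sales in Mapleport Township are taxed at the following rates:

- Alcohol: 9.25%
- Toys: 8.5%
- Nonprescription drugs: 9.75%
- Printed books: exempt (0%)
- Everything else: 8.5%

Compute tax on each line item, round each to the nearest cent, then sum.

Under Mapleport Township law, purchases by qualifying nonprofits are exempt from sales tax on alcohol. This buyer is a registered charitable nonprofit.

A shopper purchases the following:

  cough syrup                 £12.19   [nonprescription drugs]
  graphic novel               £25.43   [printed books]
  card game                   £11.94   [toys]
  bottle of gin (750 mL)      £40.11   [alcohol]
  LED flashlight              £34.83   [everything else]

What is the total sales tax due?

£5.16

Cough syrup £12.19: nonprescription drugs → 9.75% → £1.19
Graphic novel £25.43: printed books → 0% → £0.00
Card game £11.94: toys → 8.5% → £1.01
Bottle of gin (750 mL) £40.11: alcohol, buyer-exempt → 0% → £0.00
LED flashlight £34.83: everything else → 8.5% → £2.96
Total tax = £1.19 + £1.01 + £2.96 = £5.16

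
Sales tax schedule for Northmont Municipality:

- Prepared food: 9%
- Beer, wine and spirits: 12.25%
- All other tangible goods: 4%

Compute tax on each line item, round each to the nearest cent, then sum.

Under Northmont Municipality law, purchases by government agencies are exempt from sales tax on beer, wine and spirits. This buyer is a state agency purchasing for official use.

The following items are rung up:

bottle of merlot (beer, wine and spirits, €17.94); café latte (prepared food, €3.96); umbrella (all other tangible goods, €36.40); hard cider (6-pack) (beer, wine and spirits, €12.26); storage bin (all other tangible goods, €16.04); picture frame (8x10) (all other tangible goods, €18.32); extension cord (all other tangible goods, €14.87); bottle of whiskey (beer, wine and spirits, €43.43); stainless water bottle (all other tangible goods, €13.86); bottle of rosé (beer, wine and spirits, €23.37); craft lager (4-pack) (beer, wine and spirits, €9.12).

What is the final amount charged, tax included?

€213.90

Bottle of merlot €17.94: beer, wine and spirits, buyer-exempt → 0% → €0.00
Café latte €3.96: prepared food → 9% → €0.36
Umbrella €36.40: all other tangible goods → 4% → €1.46
Hard cider (6-pack) €12.26: beer, wine and spirits, buyer-exempt → 0% → €0.00
Storage bin €16.04: all other tangible goods → 4% → €0.64
Picture frame (8x10) €18.32: all other tangible goods → 4% → €0.73
Extension cord €14.87: all other tangible goods → 4% → €0.59
Bottle of whiskey €43.43: beer, wine and spirits, buyer-exempt → 0% → €0.00
Stainless water bottle €13.86: all other tangible goods → 4% → €0.55
Bottle of rosé €23.37: beer, wine and spirits, buyer-exempt → 0% → €0.00
Craft lager (4-pack) €9.12: beer, wine and spirits, buyer-exempt → 0% → €0.00
Subtotal = €209.57; tax = €4.33; total due = €213.90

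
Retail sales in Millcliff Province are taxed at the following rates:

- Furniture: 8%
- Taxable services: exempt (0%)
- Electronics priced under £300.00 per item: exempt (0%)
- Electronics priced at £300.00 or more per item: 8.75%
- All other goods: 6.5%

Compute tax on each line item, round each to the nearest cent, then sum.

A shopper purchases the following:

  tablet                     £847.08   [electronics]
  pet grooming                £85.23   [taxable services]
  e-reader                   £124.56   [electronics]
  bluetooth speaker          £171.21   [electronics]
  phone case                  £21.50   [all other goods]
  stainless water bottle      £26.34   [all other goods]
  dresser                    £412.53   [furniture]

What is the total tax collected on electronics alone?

Tablet £847.08: electronics, £300.00 or more → 8.75% → £74.12
E-reader £124.56: electronics, under £300.00 → 0% → £0.00
Bluetooth speaker £171.21: electronics, under £300.00 → 0% → £0.00
Tax on electronics = £74.12 + £0.00 + £0.00 = £74.12

£74.12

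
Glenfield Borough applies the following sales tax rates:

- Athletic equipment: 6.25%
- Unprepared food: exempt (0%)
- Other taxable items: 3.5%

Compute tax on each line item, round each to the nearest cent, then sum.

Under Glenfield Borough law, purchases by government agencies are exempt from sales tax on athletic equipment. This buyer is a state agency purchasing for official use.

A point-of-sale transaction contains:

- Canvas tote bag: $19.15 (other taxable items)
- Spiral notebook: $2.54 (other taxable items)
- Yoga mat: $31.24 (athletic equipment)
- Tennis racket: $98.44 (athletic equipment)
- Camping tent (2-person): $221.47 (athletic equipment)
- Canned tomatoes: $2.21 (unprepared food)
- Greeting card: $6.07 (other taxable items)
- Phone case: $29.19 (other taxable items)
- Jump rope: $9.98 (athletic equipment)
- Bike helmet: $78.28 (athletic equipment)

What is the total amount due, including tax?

$500.56

Canvas tote bag $19.15: other taxable items → 3.5% → $0.67
Spiral notebook $2.54: other taxable items → 3.5% → $0.09
Yoga mat $31.24: athletic equipment, buyer-exempt → 0% → $0.00
Tennis racket $98.44: athletic equipment, buyer-exempt → 0% → $0.00
Camping tent (2-person) $221.47: athletic equipment, buyer-exempt → 0% → $0.00
Canned tomatoes $2.21: unprepared food → 0% → $0.00
Greeting card $6.07: other taxable items → 3.5% → $0.21
Phone case $29.19: other taxable items → 3.5% → $1.02
Jump rope $9.98: athletic equipment, buyer-exempt → 0% → $0.00
Bike helmet $78.28: athletic equipment, buyer-exempt → 0% → $0.00
Subtotal = $498.57; tax = $1.99; total due = $500.56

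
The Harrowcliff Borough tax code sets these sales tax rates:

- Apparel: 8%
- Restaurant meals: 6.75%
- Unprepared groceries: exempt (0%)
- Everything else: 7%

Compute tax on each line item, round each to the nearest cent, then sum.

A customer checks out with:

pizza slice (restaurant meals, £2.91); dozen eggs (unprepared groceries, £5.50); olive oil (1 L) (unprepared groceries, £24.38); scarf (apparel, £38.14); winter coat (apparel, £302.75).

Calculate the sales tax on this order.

£27.47

Pizza slice £2.91: restaurant meals → 6.75% → £0.20
Dozen eggs £5.50: unprepared groceries → 0% → £0.00
Olive oil (1 L) £24.38: unprepared groceries → 0% → £0.00
Scarf £38.14: apparel → 8% → £3.05
Winter coat £302.75: apparel → 8% → £24.22
Total tax = £0.20 + £3.05 + £24.22 = £27.47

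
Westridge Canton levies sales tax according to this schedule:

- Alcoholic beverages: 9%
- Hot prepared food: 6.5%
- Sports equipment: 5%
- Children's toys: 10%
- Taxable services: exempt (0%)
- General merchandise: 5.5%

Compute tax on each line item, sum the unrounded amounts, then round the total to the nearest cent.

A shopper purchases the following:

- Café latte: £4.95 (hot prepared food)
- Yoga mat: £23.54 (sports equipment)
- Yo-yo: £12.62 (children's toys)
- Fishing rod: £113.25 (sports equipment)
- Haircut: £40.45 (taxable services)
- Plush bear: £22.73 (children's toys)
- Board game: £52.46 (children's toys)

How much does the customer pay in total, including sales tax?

£285.94

Café latte £4.95: hot prepared food → 6.5% → £0.32175
Yoga mat £23.54: sports equipment → 5% → £1.177
Yo-yo £12.62: children's toys → 10% → £1.262
Fishing rod £113.25: sports equipment → 5% → £5.6625
Haircut £40.45: taxable services → 0% → £0.00
Plush bear £22.73: children's toys → 10% → £2.273
Board game £52.46: children's toys → 10% → £5.246
Subtotal = £270.00; unrounded tax = £15.94225 → £15.94; total due = £285.94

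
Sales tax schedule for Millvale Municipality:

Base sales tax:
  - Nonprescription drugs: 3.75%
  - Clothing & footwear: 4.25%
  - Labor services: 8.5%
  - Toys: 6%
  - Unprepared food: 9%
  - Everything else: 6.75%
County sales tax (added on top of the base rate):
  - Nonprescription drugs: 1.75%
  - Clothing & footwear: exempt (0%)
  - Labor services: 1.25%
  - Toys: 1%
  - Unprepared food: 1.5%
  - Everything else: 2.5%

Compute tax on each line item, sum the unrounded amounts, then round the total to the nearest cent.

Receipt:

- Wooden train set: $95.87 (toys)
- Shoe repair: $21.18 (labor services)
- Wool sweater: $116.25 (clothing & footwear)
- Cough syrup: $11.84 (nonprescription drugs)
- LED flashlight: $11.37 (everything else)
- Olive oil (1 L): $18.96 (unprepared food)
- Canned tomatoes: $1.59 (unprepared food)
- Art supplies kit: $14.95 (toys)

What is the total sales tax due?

$18.62

Wooden train set $95.87: toys → 6% + 1% county = 7% → $6.7109
Shoe repair $21.18: labor services → 8.5% + 1.25% county = 9.75% → $2.06505
Wool sweater $116.25: clothing & footwear → 4.25% + 0% county = 4.25% → $4.940625
Cough syrup $11.84: nonprescription drugs → 3.75% + 1.75% county = 5.5% → $0.6512
LED flashlight $11.37: everything else → 6.75% + 2.5% county = 9.25% → $1.051725
Olive oil (1 L) $18.96: unprepared food → 9% + 1.5% county = 10.5% → $1.9908
Canned tomatoes $1.59: unprepared food → 9% + 1.5% county = 10.5% → $0.16695
Art supplies kit $14.95: toys → 6% + 1% county = 7% → $1.0465
Unrounded tax sum = $18.62375 → $18.62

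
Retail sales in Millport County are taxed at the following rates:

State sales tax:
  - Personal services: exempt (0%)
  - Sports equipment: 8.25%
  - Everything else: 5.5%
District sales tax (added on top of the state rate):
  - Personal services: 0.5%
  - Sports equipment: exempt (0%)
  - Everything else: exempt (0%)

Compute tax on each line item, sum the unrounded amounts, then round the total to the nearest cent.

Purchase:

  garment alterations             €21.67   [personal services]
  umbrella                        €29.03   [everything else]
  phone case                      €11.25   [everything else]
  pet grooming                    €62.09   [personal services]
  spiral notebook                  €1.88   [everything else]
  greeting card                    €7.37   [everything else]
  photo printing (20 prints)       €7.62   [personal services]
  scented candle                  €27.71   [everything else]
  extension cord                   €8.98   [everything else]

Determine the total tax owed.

€5.20

Garment alterations €21.67: personal services → 0% + 0.5% district = 0.5% → €0.10835
Umbrella €29.03: everything else → 5.5% + 0% district = 5.5% → €1.59665
Phone case €11.25: everything else → 5.5% + 0% district = 5.5% → €0.61875
Pet grooming €62.09: personal services → 0% + 0.5% district = 0.5% → €0.31045
Spiral notebook €1.88: everything else → 5.5% + 0% district = 5.5% → €0.1034
Greeting card €7.37: everything else → 5.5% + 0% district = 5.5% → €0.40535
Photo printing (20 prints) €7.62: personal services → 0% + 0.5% district = 0.5% → €0.0381
Scented candle €27.71: everything else → 5.5% + 0% district = 5.5% → €1.52405
Extension cord €8.98: everything else → 5.5% + 0% district = 5.5% → €0.4939
Unrounded tax sum = €5.199 → €5.20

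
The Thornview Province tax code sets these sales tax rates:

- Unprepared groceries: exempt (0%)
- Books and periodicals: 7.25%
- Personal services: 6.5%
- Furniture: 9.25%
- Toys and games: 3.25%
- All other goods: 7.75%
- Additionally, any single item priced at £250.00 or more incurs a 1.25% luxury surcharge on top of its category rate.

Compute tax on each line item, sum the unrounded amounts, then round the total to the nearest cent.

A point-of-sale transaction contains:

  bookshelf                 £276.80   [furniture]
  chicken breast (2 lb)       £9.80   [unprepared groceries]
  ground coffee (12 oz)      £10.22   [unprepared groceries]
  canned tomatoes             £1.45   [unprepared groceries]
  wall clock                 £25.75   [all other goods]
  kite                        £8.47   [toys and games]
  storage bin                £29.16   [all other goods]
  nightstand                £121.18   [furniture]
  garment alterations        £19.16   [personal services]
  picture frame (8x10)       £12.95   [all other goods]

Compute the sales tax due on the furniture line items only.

Bookshelf £276.80: furniture → 9.25% + 1.25% surcharge = 10.5% → £29.064
Nightstand £121.18: furniture → 9.25% → £11.20915
Tax on furniture: unrounded sum = £40.27315 → £40.27

£40.27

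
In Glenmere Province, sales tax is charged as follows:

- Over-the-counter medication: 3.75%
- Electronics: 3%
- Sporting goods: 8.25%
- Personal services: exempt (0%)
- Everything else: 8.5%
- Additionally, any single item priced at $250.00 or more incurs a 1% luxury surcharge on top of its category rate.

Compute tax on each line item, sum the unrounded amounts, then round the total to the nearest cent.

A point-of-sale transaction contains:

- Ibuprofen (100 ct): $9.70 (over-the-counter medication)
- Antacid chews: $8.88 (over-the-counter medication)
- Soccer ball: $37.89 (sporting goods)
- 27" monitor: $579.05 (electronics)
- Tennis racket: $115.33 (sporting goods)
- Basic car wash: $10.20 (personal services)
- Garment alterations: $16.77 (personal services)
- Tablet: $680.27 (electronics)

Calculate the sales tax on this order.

Ibuprofen (100 ct) $9.70: over-the-counter medication → 3.75% → $0.36375
Antacid chews $8.88: over-the-counter medication → 3.75% → $0.333
Soccer ball $37.89: sporting goods → 8.25% → $3.125925
27" monitor $579.05: electronics → 3% + 1% surcharge = 4% → $23.162
Tennis racket $115.33: sporting goods → 8.25% → $9.514725
Basic car wash $10.20: personal services → 0% → $0.00
Garment alterations $16.77: personal services → 0% → $0.00
Tablet $680.27: electronics → 3% + 1% surcharge = 4% → $27.2108
Unrounded tax sum = $63.7102 → $63.71

$63.71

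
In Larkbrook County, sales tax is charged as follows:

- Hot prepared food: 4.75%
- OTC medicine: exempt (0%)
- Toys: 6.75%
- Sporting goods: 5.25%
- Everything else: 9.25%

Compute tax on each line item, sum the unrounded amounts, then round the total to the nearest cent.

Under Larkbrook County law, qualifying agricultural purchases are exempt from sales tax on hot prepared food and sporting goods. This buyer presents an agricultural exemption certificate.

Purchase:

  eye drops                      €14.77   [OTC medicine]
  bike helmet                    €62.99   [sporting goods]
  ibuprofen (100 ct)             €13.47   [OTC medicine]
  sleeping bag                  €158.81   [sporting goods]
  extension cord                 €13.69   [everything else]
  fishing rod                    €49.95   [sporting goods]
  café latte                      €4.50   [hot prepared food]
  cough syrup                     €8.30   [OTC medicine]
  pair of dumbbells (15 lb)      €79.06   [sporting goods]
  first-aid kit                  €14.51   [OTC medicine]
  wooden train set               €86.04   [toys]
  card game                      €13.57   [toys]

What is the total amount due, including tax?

Eye drops €14.77: OTC medicine → 0% → €0.00
Bike helmet €62.99: sporting goods, buyer-exempt → 0% → €0.00
Ibuprofen (100 ct) €13.47: OTC medicine → 0% → €0.00
Sleeping bag €158.81: sporting goods, buyer-exempt → 0% → €0.00
Extension cord €13.69: everything else → 9.25% → €1.266325
Fishing rod €49.95: sporting goods, buyer-exempt → 0% → €0.00
Café latte €4.50: hot prepared food, buyer-exempt → 0% → €0.00
Cough syrup €8.30: OTC medicine → 0% → €0.00
Pair of dumbbells (15 lb) €79.06: sporting goods, buyer-exempt → 0% → €0.00
First-aid kit €14.51: OTC medicine → 0% → €0.00
Wooden train set €86.04: toys → 6.75% → €5.8077
Card game €13.57: toys → 6.75% → €0.915975
Subtotal = €519.66; unrounded tax = €7.99 → €7.99; total due = €527.65

€527.65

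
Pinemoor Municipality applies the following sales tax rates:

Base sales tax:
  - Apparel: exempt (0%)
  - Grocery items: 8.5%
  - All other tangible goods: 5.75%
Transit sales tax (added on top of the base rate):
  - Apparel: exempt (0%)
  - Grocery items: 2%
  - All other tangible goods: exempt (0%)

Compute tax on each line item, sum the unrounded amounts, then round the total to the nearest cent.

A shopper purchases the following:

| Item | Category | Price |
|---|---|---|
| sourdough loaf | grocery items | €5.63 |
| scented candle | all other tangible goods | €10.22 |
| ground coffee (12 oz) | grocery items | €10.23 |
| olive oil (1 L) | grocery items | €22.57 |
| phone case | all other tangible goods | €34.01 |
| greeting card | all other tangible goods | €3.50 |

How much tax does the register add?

€6.78

Sourdough loaf €5.63: grocery items → 8.5% + 2% transit = 10.5% → €0.59115
Scented candle €10.22: all other tangible goods → 5.75% + 0% transit = 5.75% → €0.58765
Ground coffee (12 oz) €10.23: grocery items → 8.5% + 2% transit = 10.5% → €1.07415
Olive oil (1 L) €22.57: grocery items → 8.5% + 2% transit = 10.5% → €2.36985
Phone case €34.01: all other tangible goods → 5.75% + 0% transit = 5.75% → €1.955575
Greeting card €3.50: all other tangible goods → 5.75% + 0% transit = 5.75% → €0.20125
Unrounded tax sum = €6.779625 → €6.78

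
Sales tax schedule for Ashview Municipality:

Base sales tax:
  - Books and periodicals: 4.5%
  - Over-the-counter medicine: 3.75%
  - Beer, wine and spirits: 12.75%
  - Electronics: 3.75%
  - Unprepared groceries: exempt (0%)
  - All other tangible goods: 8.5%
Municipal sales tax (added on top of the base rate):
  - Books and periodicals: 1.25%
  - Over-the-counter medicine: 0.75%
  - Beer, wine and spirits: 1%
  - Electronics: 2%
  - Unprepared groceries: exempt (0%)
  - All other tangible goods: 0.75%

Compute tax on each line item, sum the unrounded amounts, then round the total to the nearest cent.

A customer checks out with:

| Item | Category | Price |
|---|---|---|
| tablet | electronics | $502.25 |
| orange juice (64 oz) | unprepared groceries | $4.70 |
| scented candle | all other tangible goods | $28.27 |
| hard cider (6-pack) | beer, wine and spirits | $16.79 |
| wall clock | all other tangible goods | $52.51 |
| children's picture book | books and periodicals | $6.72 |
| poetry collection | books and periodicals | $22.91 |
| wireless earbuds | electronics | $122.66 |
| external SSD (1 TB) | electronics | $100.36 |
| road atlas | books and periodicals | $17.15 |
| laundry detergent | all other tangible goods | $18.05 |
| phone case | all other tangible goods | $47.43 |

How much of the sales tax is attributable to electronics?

$41.70

Tablet $502.25: electronics → 3.75% + 2% municipal = 5.75% → $28.879375
Wireless earbuds $122.66: electronics → 3.75% + 2% municipal = 5.75% → $7.05295
External SSD (1 TB) $100.36: electronics → 3.75% + 2% municipal = 5.75% → $5.7707
Tax on electronics: unrounded sum = $41.703025 → $41.70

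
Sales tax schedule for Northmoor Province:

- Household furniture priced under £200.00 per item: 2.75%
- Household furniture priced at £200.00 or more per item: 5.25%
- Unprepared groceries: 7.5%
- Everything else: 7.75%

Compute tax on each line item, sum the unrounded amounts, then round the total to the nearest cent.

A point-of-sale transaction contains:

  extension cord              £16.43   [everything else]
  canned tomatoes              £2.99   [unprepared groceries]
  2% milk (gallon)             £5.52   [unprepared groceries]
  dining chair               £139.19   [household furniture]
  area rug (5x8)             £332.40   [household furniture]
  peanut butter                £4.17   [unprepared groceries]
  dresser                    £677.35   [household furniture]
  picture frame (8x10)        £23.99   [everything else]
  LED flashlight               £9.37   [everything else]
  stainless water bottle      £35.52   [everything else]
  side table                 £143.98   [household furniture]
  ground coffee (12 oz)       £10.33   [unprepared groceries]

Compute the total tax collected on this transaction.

Extension cord £16.43: everything else → 7.75% → £1.273325
Canned tomatoes £2.99: unprepared groceries → 7.5% → £0.22425
2% milk (gallon) £5.52: unprepared groceries → 7.5% → £0.414
Dining chair £139.19: household furniture, under £200.00 → 2.75% → £3.827725
Area rug (5x8) £332.40: household furniture, £200.00 or more → 5.25% → £17.451
Peanut butter £4.17: unprepared groceries → 7.5% → £0.31275
Dresser £677.35: household furniture, £200.00 or more → 5.25% → £35.560875
Picture frame (8x10) £23.99: everything else → 7.75% → £1.859225
LED flashlight £9.37: everything else → 7.75% → £0.726175
Stainless water bottle £35.52: everything else → 7.75% → £2.7528
Side table £143.98: household furniture, under £200.00 → 2.75% → £3.95945
Ground coffee (12 oz) £10.33: unprepared groceries → 7.5% → £0.77475
Unrounded tax sum = £69.136325 → £69.14

£69.14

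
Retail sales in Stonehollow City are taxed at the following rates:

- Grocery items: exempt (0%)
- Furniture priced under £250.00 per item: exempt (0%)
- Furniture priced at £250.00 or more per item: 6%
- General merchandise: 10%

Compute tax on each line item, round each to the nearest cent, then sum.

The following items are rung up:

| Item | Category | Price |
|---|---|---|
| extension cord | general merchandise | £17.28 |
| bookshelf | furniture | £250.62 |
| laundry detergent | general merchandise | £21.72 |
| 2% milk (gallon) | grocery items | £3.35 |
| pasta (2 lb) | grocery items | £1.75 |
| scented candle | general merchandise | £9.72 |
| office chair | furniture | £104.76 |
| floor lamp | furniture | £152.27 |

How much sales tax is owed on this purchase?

Extension cord £17.28: general merchandise → 10% → £1.73
Bookshelf £250.62: furniture, £250.00 or more → 6% → £15.04
Laundry detergent £21.72: general merchandise → 10% → £2.17
2% milk (gallon) £3.35: grocery items → 0% → £0.00
Pasta (2 lb) £1.75: grocery items → 0% → £0.00
Scented candle £9.72: general merchandise → 10% → £0.97
Office chair £104.76: furniture, under £250.00 → 0% → £0.00
Floor lamp £152.27: furniture, under £250.00 → 0% → £0.00
Total tax = £1.73 + £15.04 + £2.17 + £0.97 = £19.91

£19.91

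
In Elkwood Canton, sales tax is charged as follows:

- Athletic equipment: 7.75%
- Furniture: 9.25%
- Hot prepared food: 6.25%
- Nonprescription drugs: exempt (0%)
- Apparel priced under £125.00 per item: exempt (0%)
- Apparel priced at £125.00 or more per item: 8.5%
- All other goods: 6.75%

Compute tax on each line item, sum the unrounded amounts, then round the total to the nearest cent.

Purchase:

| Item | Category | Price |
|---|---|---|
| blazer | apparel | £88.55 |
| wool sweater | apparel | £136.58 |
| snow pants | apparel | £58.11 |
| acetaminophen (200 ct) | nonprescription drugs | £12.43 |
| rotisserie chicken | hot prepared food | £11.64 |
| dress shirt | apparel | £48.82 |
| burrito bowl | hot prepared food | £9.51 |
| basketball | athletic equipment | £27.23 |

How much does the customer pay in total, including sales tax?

£407.91

Blazer £88.55: apparel, under £125.00 → 0% → £0.00
Wool sweater £136.58: apparel, £125.00 or more → 8.5% → £11.6093
Snow pants £58.11: apparel, under £125.00 → 0% → £0.00
Acetaminophen (200 ct) £12.43: nonprescription drugs → 0% → £0.00
Rotisserie chicken £11.64: hot prepared food → 6.25% → £0.7275
Dress shirt £48.82: apparel, under £125.00 → 0% → £0.00
Burrito bowl £9.51: hot prepared food → 6.25% → £0.594375
Basketball £27.23: athletic equipment → 7.75% → £2.110325
Subtotal = £392.87; unrounded tax = £15.0415 → £15.04; total due = £407.91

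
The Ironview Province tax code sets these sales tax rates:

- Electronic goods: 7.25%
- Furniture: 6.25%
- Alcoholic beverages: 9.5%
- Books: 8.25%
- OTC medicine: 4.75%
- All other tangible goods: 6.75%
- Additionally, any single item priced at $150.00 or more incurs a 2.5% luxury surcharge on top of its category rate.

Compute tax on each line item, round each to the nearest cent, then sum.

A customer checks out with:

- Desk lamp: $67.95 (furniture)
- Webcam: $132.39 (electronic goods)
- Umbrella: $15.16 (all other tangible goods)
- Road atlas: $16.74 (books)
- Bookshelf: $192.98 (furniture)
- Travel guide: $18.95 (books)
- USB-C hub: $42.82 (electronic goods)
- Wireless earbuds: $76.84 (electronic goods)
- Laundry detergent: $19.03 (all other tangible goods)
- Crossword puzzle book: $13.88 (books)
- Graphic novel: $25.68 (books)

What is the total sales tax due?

Desk lamp $67.95: furniture → 6.25% → $4.25
Webcam $132.39: electronic goods → 7.25% → $9.60
Umbrella $15.16: all other tangible goods → 6.75% → $1.02
Road atlas $16.74: books → 8.25% → $1.38
Bookshelf $192.98: furniture → 6.25% + 2.5% surcharge = 8.75% → $16.89
Travel guide $18.95: books → 8.25% → $1.56
USB-C hub $42.82: electronic goods → 7.25% → $3.10
Wireless earbuds $76.84: electronic goods → 7.25% → $5.57
Laundry detergent $19.03: all other tangible goods → 6.75% → $1.28
Crossword puzzle book $13.88: books → 8.25% → $1.15
Graphic novel $25.68: books → 8.25% → $2.12
Total tax = $4.25 + $9.60 + $1.02 + $1.38 + $16.89 + $1.56 + $3.10 + $5.57 + $1.28 + $1.15 + $2.12 = $47.92

$47.92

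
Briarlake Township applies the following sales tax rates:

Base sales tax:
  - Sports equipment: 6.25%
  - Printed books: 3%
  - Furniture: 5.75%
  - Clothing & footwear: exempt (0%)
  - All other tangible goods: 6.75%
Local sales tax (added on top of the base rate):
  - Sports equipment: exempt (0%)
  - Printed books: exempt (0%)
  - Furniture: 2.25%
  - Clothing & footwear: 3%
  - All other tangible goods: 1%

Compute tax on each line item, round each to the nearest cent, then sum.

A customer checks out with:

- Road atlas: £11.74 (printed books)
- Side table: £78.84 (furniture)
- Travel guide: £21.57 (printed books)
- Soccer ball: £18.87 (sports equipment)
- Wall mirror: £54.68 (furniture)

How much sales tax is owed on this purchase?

Road atlas £11.74: printed books → 3% + 0% local = 3% → £0.35
Side table £78.84: furniture → 5.75% + 2.25% local = 8% → £6.31
Travel guide £21.57: printed books → 3% + 0% local = 3% → £0.65
Soccer ball £18.87: sports equipment → 6.25% + 0% local = 6.25% → £1.18
Wall mirror £54.68: furniture → 5.75% + 2.25% local = 8% → £4.37
Total tax = £0.35 + £6.31 + £0.65 + £1.18 + £4.37 = £12.86

£12.86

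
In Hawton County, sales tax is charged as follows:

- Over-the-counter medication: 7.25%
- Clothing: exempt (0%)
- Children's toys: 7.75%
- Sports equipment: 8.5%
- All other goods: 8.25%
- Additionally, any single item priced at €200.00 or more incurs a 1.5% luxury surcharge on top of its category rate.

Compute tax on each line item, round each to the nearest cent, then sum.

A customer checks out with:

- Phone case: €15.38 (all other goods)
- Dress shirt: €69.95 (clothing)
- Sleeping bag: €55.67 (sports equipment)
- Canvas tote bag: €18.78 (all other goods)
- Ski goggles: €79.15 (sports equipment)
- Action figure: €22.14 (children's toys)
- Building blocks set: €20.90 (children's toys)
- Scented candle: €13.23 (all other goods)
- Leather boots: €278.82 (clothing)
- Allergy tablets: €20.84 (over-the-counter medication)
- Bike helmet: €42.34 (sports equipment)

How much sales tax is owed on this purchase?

€28.00

Phone case €15.38: all other goods → 8.25% → €1.27
Dress shirt €69.95: clothing → 0% → €0.00
Sleeping bag €55.67: sports equipment → 8.5% → €4.73
Canvas tote bag €18.78: all other goods → 8.25% → €1.55
Ski goggles €79.15: sports equipment → 8.5% → €6.73
Action figure €22.14: children's toys → 7.75% → €1.72
Building blocks set €20.90: children's toys → 7.75% → €1.62
Scented candle €13.23: all other goods → 8.25% → €1.09
Leather boots €278.82: clothing → 0% + 1.5% surcharge = 1.5% → €4.18
Allergy tablets €20.84: over-the-counter medication → 7.25% → €1.51
Bike helmet €42.34: sports equipment → 8.5% → €3.60
Total tax = €1.27 + €4.73 + €1.55 + €6.73 + €1.72 + €1.62 + €1.09 + €4.18 + €1.51 + €3.60 = €28.00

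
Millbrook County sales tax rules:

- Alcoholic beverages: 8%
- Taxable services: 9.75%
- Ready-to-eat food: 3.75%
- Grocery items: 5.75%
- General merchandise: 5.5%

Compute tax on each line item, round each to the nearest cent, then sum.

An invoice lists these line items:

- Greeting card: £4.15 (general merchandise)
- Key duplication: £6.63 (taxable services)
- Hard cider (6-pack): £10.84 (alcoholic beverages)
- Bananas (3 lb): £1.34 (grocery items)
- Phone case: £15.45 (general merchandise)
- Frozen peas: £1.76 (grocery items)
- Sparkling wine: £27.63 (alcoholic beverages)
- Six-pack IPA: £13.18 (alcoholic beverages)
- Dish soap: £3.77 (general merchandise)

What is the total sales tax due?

Greeting card £4.15: general merchandise → 5.5% → £0.23
Key duplication £6.63: taxable services → 9.75% → £0.65
Hard cider (6-pack) £10.84: alcoholic beverages → 8% → £0.87
Bananas (3 lb) £1.34: grocery items → 5.75% → £0.08
Phone case £15.45: general merchandise → 5.5% → £0.85
Frozen peas £1.76: grocery items → 5.75% → £0.10
Sparkling wine £27.63: alcoholic beverages → 8% → £2.21
Six-pack IPA £13.18: alcoholic beverages → 8% → £1.05
Dish soap £3.77: general merchandise → 5.5% → £0.21
Total tax = £0.23 + £0.65 + £0.87 + £0.08 + £0.85 + £0.10 + £2.21 + £1.05 + £0.21 = £6.25

£6.25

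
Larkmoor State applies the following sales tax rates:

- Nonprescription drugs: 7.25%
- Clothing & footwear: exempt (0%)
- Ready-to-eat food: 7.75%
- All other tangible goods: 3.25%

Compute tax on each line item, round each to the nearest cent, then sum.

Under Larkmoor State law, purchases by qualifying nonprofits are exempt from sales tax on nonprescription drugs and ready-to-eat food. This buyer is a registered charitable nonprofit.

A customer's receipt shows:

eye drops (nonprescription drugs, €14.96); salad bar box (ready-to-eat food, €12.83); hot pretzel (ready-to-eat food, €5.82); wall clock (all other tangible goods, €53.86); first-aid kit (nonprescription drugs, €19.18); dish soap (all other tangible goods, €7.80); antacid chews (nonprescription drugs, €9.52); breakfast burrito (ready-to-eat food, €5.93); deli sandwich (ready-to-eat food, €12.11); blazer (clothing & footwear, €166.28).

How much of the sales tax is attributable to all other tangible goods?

Wall clock €53.86: all other tangible goods → 3.25% → €1.75
Dish soap €7.80: all other tangible goods → 3.25% → €0.25
Tax on all other tangible goods = €1.75 + €0.25 = €2.00

€2.00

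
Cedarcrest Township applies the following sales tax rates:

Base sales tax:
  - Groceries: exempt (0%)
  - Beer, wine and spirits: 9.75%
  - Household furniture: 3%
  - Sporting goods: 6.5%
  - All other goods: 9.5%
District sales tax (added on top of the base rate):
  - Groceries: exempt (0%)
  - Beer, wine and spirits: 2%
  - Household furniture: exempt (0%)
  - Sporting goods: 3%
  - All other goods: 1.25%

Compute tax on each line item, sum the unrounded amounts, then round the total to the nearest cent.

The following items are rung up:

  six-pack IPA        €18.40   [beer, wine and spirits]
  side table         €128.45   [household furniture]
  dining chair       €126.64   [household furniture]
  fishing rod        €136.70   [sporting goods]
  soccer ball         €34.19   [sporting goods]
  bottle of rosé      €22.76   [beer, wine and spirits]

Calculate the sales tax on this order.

€28.72

Six-pack IPA €18.40: beer, wine and spirits → 9.75% + 2% district = 11.75% → €2.162
Side table €128.45: household furniture → 3% + 0% district = 3% → €3.8535
Dining chair €126.64: household furniture → 3% + 0% district = 3% → €3.7992
Fishing rod €136.70: sporting goods → 6.5% + 3% district = 9.5% → €12.9865
Soccer ball €34.19: sporting goods → 6.5% + 3% district = 9.5% → €3.24805
Bottle of rosé €22.76: beer, wine and spirits → 9.75% + 2% district = 11.75% → €2.6743
Unrounded tax sum = €28.72355 → €28.72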